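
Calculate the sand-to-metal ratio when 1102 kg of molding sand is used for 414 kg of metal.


Formula: Sand-to-Metal Ratio = W_sand / W_metal
Ratio = 1102 kg / 414 kg = 2.6618

2.6618


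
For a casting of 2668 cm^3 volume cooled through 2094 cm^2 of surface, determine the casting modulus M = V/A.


Formula: Casting Modulus M = V / A
M = 2668 cm^3 / 2094 cm^2 = 1.2741 cm


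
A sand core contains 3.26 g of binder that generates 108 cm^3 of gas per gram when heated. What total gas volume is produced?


Formula: V_gas = W_binder * gas_evolution_rate
V = 3.26 g * 108 cm^3/g = 352.0800 cm^3

352.0800 cm^3


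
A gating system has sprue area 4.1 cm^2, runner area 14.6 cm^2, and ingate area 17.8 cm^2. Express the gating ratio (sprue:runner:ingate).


Sprue:Runner:Ingate = 1 : 14.6/4.1 : 17.8/4.1 = 1:3.56:4.34

1:3.56:4.34


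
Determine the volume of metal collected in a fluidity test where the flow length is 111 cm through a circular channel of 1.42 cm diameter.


Formula: V = pi * (d/2)^2 * L  (cylinder volume)
Radius = 1.42/2 = 0.71 cm
V = pi * 0.71^2 * 111 = 175.7881 cm^3

Final answer: 175.7881 cm^3


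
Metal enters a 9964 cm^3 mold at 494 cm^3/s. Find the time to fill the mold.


Formula: t_fill = V_mold / Q_flow
t = 9964 cm^3 / 494 cm^3/s = 20.1700 s

Answer: 20.1700 s


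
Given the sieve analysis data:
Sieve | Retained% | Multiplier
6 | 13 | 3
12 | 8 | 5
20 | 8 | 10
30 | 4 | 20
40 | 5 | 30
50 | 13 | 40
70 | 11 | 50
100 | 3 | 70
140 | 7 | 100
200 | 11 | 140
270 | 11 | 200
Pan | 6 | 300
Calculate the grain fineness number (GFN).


Formula: GFN = sum(pct * multiplier) / sum(pct)
sum(pct * multiplier) = 7909
sum(pct) = 100
GFN = 7909 / 100 = 79.09

79.09


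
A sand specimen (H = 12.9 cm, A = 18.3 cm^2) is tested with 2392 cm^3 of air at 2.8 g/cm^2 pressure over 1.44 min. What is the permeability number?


Formula: Permeability Number P = (V * H) / (p * A * t)
Numerator: V * H = 2392 * 12.9 = 30856.8
Denominator: p * A * t = 2.8 * 18.3 * 1.44 = 73.7856
P = 30856.8 / 73.7856 = 418.1954

418.1954


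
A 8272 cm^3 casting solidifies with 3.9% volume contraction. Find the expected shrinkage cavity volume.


Formula: V_shrink = V_casting * shrinkage_pct / 100
V_shrink = 8272 cm^3 * 3.9 / 100 = 322.6080 cm^3

Answer: 322.6080 cm^3


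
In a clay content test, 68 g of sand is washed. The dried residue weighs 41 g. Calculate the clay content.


Formula: Clay% = (W_total - W_washed) / W_total * 100
Clay mass = 68 - 41 = 27 g
Clay% = 27 / 68 * 100 = 39.7059%


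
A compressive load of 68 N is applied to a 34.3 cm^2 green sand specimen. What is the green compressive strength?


Formula: Compressive Strength = Force / Area
Strength = 68 N / 34.3 cm^2 = 1.9825 N/cm^2

1.9825 N/cm^2


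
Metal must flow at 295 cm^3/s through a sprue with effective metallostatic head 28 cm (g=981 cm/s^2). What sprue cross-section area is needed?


Formula: v = sqrt(2*g*h), A = Q/v
Velocity: v = sqrt(2 * 981 * 28) = sqrt(54936) = 234.3843 cm/s
Sprue area: A = Q / v = 295 / 234.3843 = 1.2586 cm^2


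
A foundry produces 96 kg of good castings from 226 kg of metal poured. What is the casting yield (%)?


Formula: Casting Yield = (W_good / W_total) * 100
Yield = (96 kg / 226 kg) * 100 = 42.4779%

42.4779%


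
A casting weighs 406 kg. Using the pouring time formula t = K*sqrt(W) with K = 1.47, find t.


Formula: t = K * sqrt(W)
sqrt(W) = sqrt(406) = 20.14944
t = 1.47 * 20.14944 = 29.6197 s


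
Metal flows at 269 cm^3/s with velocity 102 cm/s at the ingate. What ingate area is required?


Formula: A_ingate = Q / v  (continuity equation)
A = 269 cm^3/s / 102 cm/s = 2.6373 cm^2


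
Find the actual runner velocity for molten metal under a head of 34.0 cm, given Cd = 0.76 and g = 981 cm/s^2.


Formula: v = Cd * sqrt(2 * g * h)  (Torricelli with discharge coefficient)
2*g*h = 2 * 981 * 34.0 = 66708.0 cm^2/s^2
sqrt(66708.0) = 258.27892 cm/s
v = 0.76 * 258.27892 = 196.2920 cm/s

196.2920 cm/s


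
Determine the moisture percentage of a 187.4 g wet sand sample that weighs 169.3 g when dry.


Formula: MC = (W_wet - W_dry) / W_wet * 100
Water mass = 187.4 - 169.3 = 18.1 g
MC = 18.1 / 187.4 * 100 = 9.6585%

Answer: 9.6585%


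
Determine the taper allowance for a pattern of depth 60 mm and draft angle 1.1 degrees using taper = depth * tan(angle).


Formula: taper = depth * tan(draft_angle)
tan(1.1 deg) = 0.0192010
taper = 60 mm * 0.0192010 = 1.1521 mm

Answer: 1.1521 mm


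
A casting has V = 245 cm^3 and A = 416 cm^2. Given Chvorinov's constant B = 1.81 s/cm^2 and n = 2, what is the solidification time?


Formula: t_s = B * (V/A)^n  (Chvorinov's rule, n=2)
Modulus M = V/A = 245/416 = 0.588942 cm
M^2 = 0.588942^2 = 0.346853 cm^2
t_s = 1.81 * 0.346853 = 0.6278 s


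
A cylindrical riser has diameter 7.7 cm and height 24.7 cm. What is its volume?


Formula: V = pi * (D/2)^2 * H  (cylinder volume)
Radius = D/2 = 7.7/2 = 3.85 cm
V = pi * 3.85^2 * 24.7 = 1150.1866 cm^3

Final answer: 1150.1866 cm^3


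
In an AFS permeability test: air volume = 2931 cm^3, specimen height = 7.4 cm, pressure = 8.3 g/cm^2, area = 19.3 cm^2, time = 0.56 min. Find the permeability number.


Formula: Permeability Number P = (V * H) / (p * A * t)
Numerator: V * H = 2931 * 7.4 = 21689.4
Denominator: p * A * t = 8.3 * 19.3 * 0.56 = 89.7064
P = 21689.4 / 89.7064 = 241.7821

Answer: 241.7821


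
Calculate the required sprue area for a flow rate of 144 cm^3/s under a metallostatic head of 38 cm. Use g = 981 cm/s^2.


Formula: v = sqrt(2*g*h), A = Q/v
Velocity: v = sqrt(2 * 981 * 38) = sqrt(74556) = 273.0494 cm/s
Sprue area: A = Q / v = 144 / 273.0494 = 0.5274 cm^2

0.5274 cm^2


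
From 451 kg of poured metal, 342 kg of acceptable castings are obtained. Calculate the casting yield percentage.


Formula: Casting Yield = (W_good / W_total) * 100
Yield = (342 kg / 451 kg) * 100 = 75.8315%

Answer: 75.8315%


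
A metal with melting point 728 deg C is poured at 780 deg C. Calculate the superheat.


Formula: Superheat = T_pour - T_melt
Superheat = 780 - 728 = 52 deg C

Final answer: 52 deg C


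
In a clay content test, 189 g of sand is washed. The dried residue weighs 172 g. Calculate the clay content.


Formula: Clay% = (W_total - W_washed) / W_total * 100
Clay mass = 189 - 172 = 17 g
Clay% = 17 / 189 * 100 = 8.9947%

8.9947%


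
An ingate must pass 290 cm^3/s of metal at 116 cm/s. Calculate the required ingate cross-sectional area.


Formula: A_ingate = Q / v  (continuity equation)
A = 290 cm^3/s / 116 cm/s = 2.5000 cm^2

Answer: 2.5000 cm^2


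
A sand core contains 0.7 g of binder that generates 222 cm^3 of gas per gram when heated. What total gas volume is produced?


Formula: V_gas = W_binder * gas_evolution_rate
V = 0.7 g * 222 cm^3/g = 155.4000 cm^3


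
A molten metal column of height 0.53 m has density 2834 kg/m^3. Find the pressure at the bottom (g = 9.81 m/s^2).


Formula: P = rho * g * h
rho * g = 2834 * 9.81 = 27801.54 N/m^3
P = 27801.54 * 0.53 = 14734.8162 Pa

14734.8162 Pa


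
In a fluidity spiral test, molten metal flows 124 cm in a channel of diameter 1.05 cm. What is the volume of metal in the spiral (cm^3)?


Formula: V = pi * (d/2)^2 * L  (cylinder volume)
Radius = 1.05/2 = 0.525 cm
V = pi * 0.525^2 * 124 = 107.3718 cm^3


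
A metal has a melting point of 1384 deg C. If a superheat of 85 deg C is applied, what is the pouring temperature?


Formula: T_pour = T_melt + Superheat
T_pour = 1384 + 85 = 1469 deg C


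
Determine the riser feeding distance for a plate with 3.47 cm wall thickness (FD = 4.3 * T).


Formula: FD = 4.3 * T  (riser feeding-distance rule)
FD = 4.3 * 3.47 cm = 14.9210 cm

14.9210 cm


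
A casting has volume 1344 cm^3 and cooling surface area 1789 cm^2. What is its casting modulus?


Formula: Casting Modulus M = V / A
M = 1344 cm^3 / 1789 cm^2 = 0.7513 cm

Answer: 0.7513 cm


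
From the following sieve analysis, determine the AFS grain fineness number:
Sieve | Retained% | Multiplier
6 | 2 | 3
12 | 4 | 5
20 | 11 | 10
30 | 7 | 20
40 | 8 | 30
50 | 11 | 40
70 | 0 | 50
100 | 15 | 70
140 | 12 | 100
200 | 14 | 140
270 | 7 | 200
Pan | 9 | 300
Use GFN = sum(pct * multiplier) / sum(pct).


Formula: GFN = sum(pct * multiplier) / sum(pct)
sum(pct * multiplier) = 9266
sum(pct) = 100
GFN = 9266 / 100 = 92.66

Answer: 92.66


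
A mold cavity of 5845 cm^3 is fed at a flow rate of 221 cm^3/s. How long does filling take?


Formula: t_fill = V_mold / Q_flow
t = 5845 cm^3 / 221 cm^3/s = 26.4480 s


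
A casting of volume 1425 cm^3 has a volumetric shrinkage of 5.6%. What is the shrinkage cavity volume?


Formula: V_shrink = V_casting * shrinkage_pct / 100
V_shrink = 1425 cm^3 * 5.6 / 100 = 79.8000 cm^3

Final answer: 79.8000 cm^3


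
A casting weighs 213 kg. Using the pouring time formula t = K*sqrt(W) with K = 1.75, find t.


Formula: t = K * sqrt(W)
sqrt(W) = sqrt(213) = 14.59452
t = 1.75 * 14.59452 = 25.5404 s

25.5404 s


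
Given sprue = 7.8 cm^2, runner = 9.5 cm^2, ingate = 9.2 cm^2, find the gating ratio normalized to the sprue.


Sprue:Runner:Ingate = 1 : 9.5/7.8 : 9.2/7.8 = 1:1.22:1.18

1:1.22:1.18


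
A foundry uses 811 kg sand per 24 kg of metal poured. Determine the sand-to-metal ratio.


Formula: Sand-to-Metal Ratio = W_sand / W_metal
Ratio = 811 kg / 24 kg = 33.7917

Answer: 33.7917


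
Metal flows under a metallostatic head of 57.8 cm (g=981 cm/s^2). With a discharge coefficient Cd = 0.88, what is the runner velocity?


Formula: v = Cd * sqrt(2 * g * h)  (Torricelli with discharge coefficient)
2*g*h = 2 * 981 * 57.8 = 113403.6 cm^2/s^2
sqrt(113403.6) = 336.75451 cm/s
v = 0.88 * 336.75451 = 296.3440 cm/s


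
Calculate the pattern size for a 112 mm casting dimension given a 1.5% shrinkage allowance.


Formula: L_pattern = L_casting * (1 + shrinkage_rate/100)
Shrinkage factor = 1 + 1.5/100 = 1.015
L_pattern = 112 mm * 1.015 = 113.6800 mm


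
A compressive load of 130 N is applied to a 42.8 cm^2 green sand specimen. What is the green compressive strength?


Formula: Compressive Strength = Force / Area
Strength = 130 N / 42.8 cm^2 = 3.0374 N/cm^2

3.0374 N/cm^2


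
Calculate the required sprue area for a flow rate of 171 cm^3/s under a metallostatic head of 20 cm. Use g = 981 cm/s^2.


Formula: v = sqrt(2*g*h), A = Q/v
Velocity: v = sqrt(2 * 981 * 20) = sqrt(39240) = 198.0909 cm/s
Sprue area: A = Q / v = 171 / 198.0909 = 0.8632 cm^2

Answer: 0.8632 cm^2


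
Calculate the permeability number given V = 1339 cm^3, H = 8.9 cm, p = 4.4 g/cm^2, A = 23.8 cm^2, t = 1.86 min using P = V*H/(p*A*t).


Formula: Permeability Number P = (V * H) / (p * A * t)
Numerator: V * H = 1339 * 8.9 = 11917.1
Denominator: p * A * t = 4.4 * 23.8 * 1.86 = 194.7792
P = 11917.1 / 194.7792 = 61.1826

Final answer: 61.1826


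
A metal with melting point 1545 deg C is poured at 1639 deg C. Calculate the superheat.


Formula: Superheat = T_pour - T_melt
Superheat = 1639 - 1545 = 94 deg C

Final answer: 94 deg C


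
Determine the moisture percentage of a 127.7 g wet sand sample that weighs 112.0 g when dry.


Formula: MC = (W_wet - W_dry) / W_wet * 100
Water mass = 127.7 - 112.0 = 15.7 g
MC = 15.7 / 127.7 * 100 = 12.2944%


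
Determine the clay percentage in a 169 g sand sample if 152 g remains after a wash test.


Formula: Clay% = (W_total - W_washed) / W_total * 100
Clay mass = 169 - 152 = 17 g
Clay% = 17 / 169 * 100 = 10.0592%


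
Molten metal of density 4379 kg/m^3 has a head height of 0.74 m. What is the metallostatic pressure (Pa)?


Formula: P = rho * g * h
rho * g = 4379 * 9.81 = 42957.99 N/m^3
P = 42957.99 * 0.74 = 31788.9126 Pa

31788.9126 Pa


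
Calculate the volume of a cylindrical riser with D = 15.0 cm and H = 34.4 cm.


Formula: V = pi * (D/2)^2 * H  (cylinder volume)
Radius = D/2 = 15.0/2 = 7.5 cm
V = pi * 7.5^2 * 34.4 = 6078.9818 cm^3

Answer: 6078.9818 cm^3


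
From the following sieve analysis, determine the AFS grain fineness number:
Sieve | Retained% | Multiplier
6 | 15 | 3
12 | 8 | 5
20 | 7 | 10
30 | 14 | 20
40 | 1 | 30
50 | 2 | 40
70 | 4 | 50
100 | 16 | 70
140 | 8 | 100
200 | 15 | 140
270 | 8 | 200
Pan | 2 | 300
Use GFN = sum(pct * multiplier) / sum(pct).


Formula: GFN = sum(pct * multiplier) / sum(pct)
sum(pct * multiplier) = 6965
sum(pct) = 100
GFN = 6965 / 100 = 69.65


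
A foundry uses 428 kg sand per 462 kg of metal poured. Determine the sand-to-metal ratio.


Formula: Sand-to-Metal Ratio = W_sand / W_metal
Ratio = 428 kg / 462 kg = 0.9264


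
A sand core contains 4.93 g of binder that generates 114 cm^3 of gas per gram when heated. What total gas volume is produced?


Formula: V_gas = W_binder * gas_evolution_rate
V = 4.93 g * 114 cm^3/g = 562.0200 cm^3


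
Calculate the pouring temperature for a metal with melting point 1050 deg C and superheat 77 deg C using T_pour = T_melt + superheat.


Formula: T_pour = T_melt + Superheat
T_pour = 1050 + 77 = 1127 deg C

Final answer: 1127 deg C


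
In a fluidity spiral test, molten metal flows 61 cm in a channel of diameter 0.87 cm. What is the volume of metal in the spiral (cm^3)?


Formula: V = pi * (d/2)^2 * L  (cylinder volume)
Radius = 0.87/2 = 0.435 cm
V = pi * 0.435^2 * 61 = 36.2625 cm^3

Final answer: 36.2625 cm^3


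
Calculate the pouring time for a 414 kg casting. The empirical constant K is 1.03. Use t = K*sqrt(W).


Formula: t = K * sqrt(W)
sqrt(W) = sqrt(414) = 20.34699
t = 1.03 * 20.34699 = 20.9574 s

Final answer: 20.9574 s


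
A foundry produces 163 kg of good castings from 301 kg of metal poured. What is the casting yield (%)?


Formula: Casting Yield = (W_good / W_total) * 100
Yield = (163 kg / 301 kg) * 100 = 54.1528%


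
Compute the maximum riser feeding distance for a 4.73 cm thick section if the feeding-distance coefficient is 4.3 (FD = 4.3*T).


Formula: FD = 4.3 * T  (riser feeding-distance rule)
FD = 4.3 * 4.73 cm = 20.3390 cm

20.3390 cm


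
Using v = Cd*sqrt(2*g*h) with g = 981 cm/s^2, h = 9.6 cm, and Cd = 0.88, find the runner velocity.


Formula: v = Cd * sqrt(2 * g * h)  (Torricelli with discharge coefficient)
2*g*h = 2 * 981 * 9.6 = 18835.2 cm^2/s^2
sqrt(18835.2) = 137.24139 cm/s
v = 0.88 * 137.24139 = 120.7724 cm/s

Final answer: 120.7724 cm/s


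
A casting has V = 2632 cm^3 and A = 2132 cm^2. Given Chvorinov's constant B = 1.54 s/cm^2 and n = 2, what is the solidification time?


Formula: t_s = B * (V/A)^n  (Chvorinov's rule, n=2)
Modulus M = V/A = 2632/2132 = 1.234522 cm
M^2 = 1.234522^2 = 1.524045 cm^2
t_s = 1.54 * 1.524045 = 2.3470 s

Final answer: 2.3470 s


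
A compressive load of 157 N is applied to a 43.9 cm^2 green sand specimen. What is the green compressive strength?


Formula: Compressive Strength = Force / Area
Strength = 157 N / 43.9 cm^2 = 3.5763 N/cm^2

3.5763 N/cm^2


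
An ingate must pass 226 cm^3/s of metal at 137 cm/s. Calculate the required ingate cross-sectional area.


Formula: A_ingate = Q / v  (continuity equation)
A = 226 cm^3/s / 137 cm/s = 1.6496 cm^2

1.6496 cm^2


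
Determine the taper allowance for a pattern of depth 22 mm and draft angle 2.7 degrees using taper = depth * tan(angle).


Formula: taper = depth * tan(draft_angle)
tan(2.7 deg) = 0.0471588
taper = 22 mm * 0.0471588 = 1.0375 mm


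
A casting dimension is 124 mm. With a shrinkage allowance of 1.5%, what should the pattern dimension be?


Formula: L_pattern = L_casting * (1 + shrinkage_rate/100)
Shrinkage factor = 1 + 1.5/100 = 1.015
L_pattern = 124 mm * 1.015 = 125.8600 mm

Answer: 125.8600 mm


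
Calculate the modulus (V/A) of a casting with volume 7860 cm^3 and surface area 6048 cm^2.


Formula: Casting Modulus M = V / A
M = 7860 cm^3 / 6048 cm^2 = 1.2996 cm

1.2996 cm


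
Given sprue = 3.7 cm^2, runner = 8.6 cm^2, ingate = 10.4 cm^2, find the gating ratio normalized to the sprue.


Sprue:Runner:Ingate = 1 : 8.6/3.7 : 10.4/3.7 = 1:2.32:2.81

Final answer: 1:2.32:2.81


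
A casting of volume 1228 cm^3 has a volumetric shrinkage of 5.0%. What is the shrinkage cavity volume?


Formula: V_shrink = V_casting * shrinkage_pct / 100
V_shrink = 1228 cm^3 * 5.0 / 100 = 61.4000 cm^3

61.4000 cm^3


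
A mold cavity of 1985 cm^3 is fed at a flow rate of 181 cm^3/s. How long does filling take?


Formula: t_fill = V_mold / Q_flow
t = 1985 cm^3 / 181 cm^3/s = 10.9669 s

Answer: 10.9669 s


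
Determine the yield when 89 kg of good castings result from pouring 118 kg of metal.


Formula: Casting Yield = (W_good / W_total) * 100
Yield = (89 kg / 118 kg) * 100 = 75.4237%

Answer: 75.4237%


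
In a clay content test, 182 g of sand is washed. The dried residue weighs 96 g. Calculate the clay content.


Formula: Clay% = (W_total - W_washed) / W_total * 100
Clay mass = 182 - 96 = 86 g
Clay% = 86 / 182 * 100 = 47.2527%

Final answer: 47.2527%


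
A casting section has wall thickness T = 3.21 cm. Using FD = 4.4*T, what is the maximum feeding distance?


Formula: FD = 4.4 * T  (riser feeding-distance rule)
FD = 4.4 * 3.21 cm = 14.1240 cm

14.1240 cm


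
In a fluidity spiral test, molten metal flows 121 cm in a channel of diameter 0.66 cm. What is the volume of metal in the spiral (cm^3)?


Formula: V = pi * (d/2)^2 * L  (cylinder volume)
Radius = 0.66/2 = 0.33 cm
V = pi * 0.33^2 * 121 = 41.3965 cm^3

Answer: 41.3965 cm^3


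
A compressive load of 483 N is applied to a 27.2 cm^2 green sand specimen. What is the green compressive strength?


Formula: Compressive Strength = Force / Area
Strength = 483 N / 27.2 cm^2 = 17.7574 N/cm^2

Final answer: 17.7574 N/cm^2


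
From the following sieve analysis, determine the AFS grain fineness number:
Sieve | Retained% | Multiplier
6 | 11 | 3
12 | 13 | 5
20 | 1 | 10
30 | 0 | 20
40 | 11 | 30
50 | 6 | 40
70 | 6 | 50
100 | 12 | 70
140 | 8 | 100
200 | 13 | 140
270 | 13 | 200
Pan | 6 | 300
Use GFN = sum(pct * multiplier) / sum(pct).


Formula: GFN = sum(pct * multiplier) / sum(pct)
sum(pct * multiplier) = 8838
sum(pct) = 100
GFN = 8838 / 100 = 88.38

Answer: 88.38


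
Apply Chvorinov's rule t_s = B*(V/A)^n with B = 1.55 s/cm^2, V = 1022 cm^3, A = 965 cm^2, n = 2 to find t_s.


Formula: t_s = B * (V/A)^n  (Chvorinov's rule, n=2)
Modulus M = V/A = 1022/965 = 1.059067 cm
M^2 = 1.059067^2 = 1.121623 cm^2
t_s = 1.55 * 1.121623 = 1.7385 s

Final answer: 1.7385 s


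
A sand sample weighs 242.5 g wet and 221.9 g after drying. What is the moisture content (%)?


Formula: MC = (W_wet - W_dry) / W_wet * 100
Water mass = 242.5 - 221.9 = 20.6 g
MC = 20.6 / 242.5 * 100 = 8.4948%

Answer: 8.4948%


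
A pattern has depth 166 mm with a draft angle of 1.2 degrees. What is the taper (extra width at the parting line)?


Formula: taper = depth * tan(draft_angle)
tan(1.2 deg) = 0.0209470
taper = 166 mm * 0.0209470 = 3.4772 mm

Answer: 3.4772 mm


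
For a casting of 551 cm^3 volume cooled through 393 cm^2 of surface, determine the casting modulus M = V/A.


Formula: Casting Modulus M = V / A
M = 551 cm^3 / 393 cm^2 = 1.4020 cm


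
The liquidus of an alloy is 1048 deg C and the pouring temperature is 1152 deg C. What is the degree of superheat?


Formula: Superheat = T_pour - T_melt
Superheat = 1152 - 1048 = 104 deg C

104 deg C


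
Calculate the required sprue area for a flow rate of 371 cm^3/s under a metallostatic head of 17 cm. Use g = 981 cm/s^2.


Formula: v = sqrt(2*g*h), A = Q/v
Velocity: v = sqrt(2 * 981 * 17) = sqrt(33354) = 182.6308 cm/s
Sprue area: A = Q / v = 371 / 182.6308 = 2.0314 cm^2

Final answer: 2.0314 cm^2


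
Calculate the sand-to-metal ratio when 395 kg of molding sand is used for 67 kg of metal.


Formula: Sand-to-Metal Ratio = W_sand / W_metal
Ratio = 395 kg / 67 kg = 5.8955


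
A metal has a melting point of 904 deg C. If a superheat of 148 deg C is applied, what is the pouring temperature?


Formula: T_pour = T_melt + Superheat
T_pour = 904 + 148 = 1052 deg C

Final answer: 1052 deg C


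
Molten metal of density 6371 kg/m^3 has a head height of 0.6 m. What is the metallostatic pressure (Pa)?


Formula: P = rho * g * h
rho * g = 6371 * 9.81 = 62499.51 N/m^3
P = 62499.51 * 0.6 = 37499.7060 Pa

37499.7060 Pa


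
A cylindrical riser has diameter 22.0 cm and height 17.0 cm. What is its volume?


Formula: V = pi * (D/2)^2 * H  (cylinder volume)
Radius = D/2 = 22.0/2 = 11.0 cm
V = pi * 11.0^2 * 17.0 = 6462.2561 cm^3


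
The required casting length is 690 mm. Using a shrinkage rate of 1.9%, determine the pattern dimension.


Formula: L_pattern = L_casting * (1 + shrinkage_rate/100)
Shrinkage factor = 1 + 1.9/100 = 1.019
L_pattern = 690 mm * 1.019 = 703.1100 mm


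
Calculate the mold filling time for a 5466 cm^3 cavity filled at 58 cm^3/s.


Formula: t_fill = V_mold / Q_flow
t = 5466 cm^3 / 58 cm^3/s = 94.2414 s

Answer: 94.2414 s


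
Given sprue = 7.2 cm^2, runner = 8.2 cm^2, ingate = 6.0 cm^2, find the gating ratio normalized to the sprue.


Sprue:Runner:Ingate = 1 : 8.2/7.2 : 6.0/7.2 = 1:1.14:0.83

Final answer: 1:1.14:0.83


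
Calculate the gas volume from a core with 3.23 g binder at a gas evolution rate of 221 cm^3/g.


Formula: V_gas = W_binder * gas_evolution_rate
V = 3.23 g * 221 cm^3/g = 713.8300 cm^3

Final answer: 713.8300 cm^3


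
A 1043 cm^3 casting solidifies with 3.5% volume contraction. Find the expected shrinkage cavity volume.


Formula: V_shrink = V_casting * shrinkage_pct / 100
V_shrink = 1043 cm^3 * 3.5 / 100 = 36.5050 cm^3


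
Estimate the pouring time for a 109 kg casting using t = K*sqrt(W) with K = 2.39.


Formula: t = K * sqrt(W)
sqrt(W) = sqrt(109) = 10.44031
t = 2.39 * 10.44031 = 24.9523 s

Answer: 24.9523 s


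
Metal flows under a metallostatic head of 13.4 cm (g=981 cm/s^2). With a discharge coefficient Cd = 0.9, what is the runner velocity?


Formula: v = Cd * sqrt(2 * g * h)  (Torricelli with discharge coefficient)
2*g*h = 2 * 981 * 13.4 = 26290.8 cm^2/s^2
sqrt(26290.8) = 162.14438 cm/s
v = 0.9 * 162.14438 = 145.9299 cm/s

Answer: 145.9299 cm/s


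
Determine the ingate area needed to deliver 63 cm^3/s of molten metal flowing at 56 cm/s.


Formula: A_ingate = Q / v  (continuity equation)
A = 63 cm^3/s / 56 cm/s = 1.1250 cm^2

Answer: 1.1250 cm^2


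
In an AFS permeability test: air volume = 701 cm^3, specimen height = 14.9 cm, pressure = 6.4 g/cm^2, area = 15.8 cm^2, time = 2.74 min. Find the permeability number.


Formula: Permeability Number P = (V * H) / (p * A * t)
Numerator: V * H = 701 * 14.9 = 10444.9
Denominator: p * A * t = 6.4 * 15.8 * 2.74 = 277.0688
P = 10444.9 / 277.0688 = 37.6979

37.6979


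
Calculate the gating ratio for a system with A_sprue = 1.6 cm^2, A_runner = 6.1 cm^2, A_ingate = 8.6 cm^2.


Sprue:Runner:Ingate = 1 : 6.1/1.6 : 8.6/1.6 = 1:3.81:5.38


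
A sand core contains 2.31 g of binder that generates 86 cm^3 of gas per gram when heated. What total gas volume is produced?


Formula: V_gas = W_binder * gas_evolution_rate
V = 2.31 g * 86 cm^3/g = 198.6600 cm^3

Final answer: 198.6600 cm^3


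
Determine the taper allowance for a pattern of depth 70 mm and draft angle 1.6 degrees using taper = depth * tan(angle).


Formula: taper = depth * tan(draft_angle)
tan(1.6 deg) = 0.0279325
taper = 70 mm * 0.0279325 = 1.9553 mm


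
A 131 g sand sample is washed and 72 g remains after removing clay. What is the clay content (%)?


Formula: Clay% = (W_total - W_washed) / W_total * 100
Clay mass = 131 - 72 = 59 g
Clay% = 59 / 131 * 100 = 45.0382%


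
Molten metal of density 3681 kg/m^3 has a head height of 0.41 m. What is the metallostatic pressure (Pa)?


Formula: P = rho * g * h
rho * g = 3681 * 9.81 = 36110.61 N/m^3
P = 36110.61 * 0.41 = 14805.3501 Pa

Final answer: 14805.3501 Pa


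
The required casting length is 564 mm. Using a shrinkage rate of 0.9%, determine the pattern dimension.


Formula: L_pattern = L_casting * (1 + shrinkage_rate/100)
Shrinkage factor = 1 + 0.9/100 = 1.009
L_pattern = 564 mm * 1.009 = 569.0760 mm


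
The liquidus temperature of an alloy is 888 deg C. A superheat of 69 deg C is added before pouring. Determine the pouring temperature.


Formula: T_pour = T_melt + Superheat
T_pour = 888 + 69 = 957 deg C


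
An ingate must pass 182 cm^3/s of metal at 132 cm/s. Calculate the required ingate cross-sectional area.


Formula: A_ingate = Q / v  (continuity equation)
A = 182 cm^3/s / 132 cm/s = 1.3788 cm^2

1.3788 cm^2


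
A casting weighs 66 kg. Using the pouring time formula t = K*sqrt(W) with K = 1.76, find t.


Formula: t = K * sqrt(W)
sqrt(W) = sqrt(66) = 8.12404
t = 1.76 * 8.12404 = 14.2983 s

Final answer: 14.2983 s


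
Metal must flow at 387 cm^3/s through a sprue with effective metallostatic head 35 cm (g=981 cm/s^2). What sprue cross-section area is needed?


Formula: v = sqrt(2*g*h), A = Q/v
Velocity: v = sqrt(2 * 981 * 35) = sqrt(68670) = 262.0496 cm/s
Sprue area: A = Q / v = 387 / 262.0496 = 1.4768 cm^2

Answer: 1.4768 cm^2


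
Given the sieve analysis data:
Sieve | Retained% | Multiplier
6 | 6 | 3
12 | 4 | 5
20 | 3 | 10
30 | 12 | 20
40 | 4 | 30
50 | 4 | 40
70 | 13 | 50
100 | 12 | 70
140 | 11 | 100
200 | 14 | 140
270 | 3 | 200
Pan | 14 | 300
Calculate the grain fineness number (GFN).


Formula: GFN = sum(pct * multiplier) / sum(pct)
sum(pct * multiplier) = 9938
sum(pct) = 100
GFN = 9938 / 100 = 99.38


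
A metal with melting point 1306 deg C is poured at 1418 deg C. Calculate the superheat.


Formula: Superheat = T_pour - T_melt
Superheat = 1418 - 1306 = 112 deg C

Answer: 112 deg C


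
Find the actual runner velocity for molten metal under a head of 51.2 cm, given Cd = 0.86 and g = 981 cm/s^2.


Formula: v = Cd * sqrt(2 * g * h)  (Torricelli with discharge coefficient)
2*g*h = 2 * 981 * 51.2 = 100454.4 cm^2/s^2
sqrt(100454.4) = 316.94542 cm/s
v = 0.86 * 316.94542 = 272.5731 cm/s

Answer: 272.5731 cm/s


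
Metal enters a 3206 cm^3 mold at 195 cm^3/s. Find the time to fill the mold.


Formula: t_fill = V_mold / Q_flow
t = 3206 cm^3 / 195 cm^3/s = 16.4410 s

Answer: 16.4410 s


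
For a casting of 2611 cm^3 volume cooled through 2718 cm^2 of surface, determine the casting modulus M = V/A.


Formula: Casting Modulus M = V / A
M = 2611 cm^3 / 2718 cm^2 = 0.9606 cm

Final answer: 0.9606 cm


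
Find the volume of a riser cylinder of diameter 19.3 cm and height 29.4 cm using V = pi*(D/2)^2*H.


Formula: V = pi * (D/2)^2 * H  (cylinder volume)
Radius = D/2 = 19.3/2 = 9.65 cm
V = pi * 9.65^2 * 29.4 = 8601.0571 cm^3

8601.0571 cm^3


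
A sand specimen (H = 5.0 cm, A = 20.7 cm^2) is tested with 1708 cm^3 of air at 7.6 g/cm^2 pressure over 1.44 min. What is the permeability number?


Formula: Permeability Number P = (V * H) / (p * A * t)
Numerator: V * H = 1708 * 5.0 = 8540.0
Denominator: p * A * t = 7.6 * 20.7 * 1.44 = 226.5408
P = 8540.0 / 226.5408 = 37.6974

Answer: 37.6974


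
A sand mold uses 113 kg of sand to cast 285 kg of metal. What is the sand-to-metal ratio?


Formula: Sand-to-Metal Ratio = W_sand / W_metal
Ratio = 113 kg / 285 kg = 0.3965

0.3965


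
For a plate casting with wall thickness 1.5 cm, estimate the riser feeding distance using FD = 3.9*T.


Formula: FD = 3.9 * T  (riser feeding-distance rule)
FD = 3.9 * 1.5 cm = 5.8500 cm

Answer: 5.8500 cm


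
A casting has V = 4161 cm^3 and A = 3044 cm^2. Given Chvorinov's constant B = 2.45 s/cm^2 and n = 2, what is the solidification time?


Formula: t_s = B * (V/A)^n  (Chvorinov's rule, n=2)
Modulus M = V/A = 4161/3044 = 1.366951 cm
M^2 = 1.366951^2 = 1.868555 cm^2
t_s = 2.45 * 1.868555 = 4.5780 s

Final answer: 4.5780 s


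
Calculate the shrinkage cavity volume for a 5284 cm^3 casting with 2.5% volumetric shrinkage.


Formula: V_shrink = V_casting * shrinkage_pct / 100
V_shrink = 5284 cm^3 * 2.5 / 100 = 132.1000 cm^3

Answer: 132.1000 cm^3


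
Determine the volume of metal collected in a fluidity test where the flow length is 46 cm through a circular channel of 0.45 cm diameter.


Formula: V = pi * (d/2)^2 * L  (cylinder volume)
Radius = 0.45/2 = 0.225 cm
V = pi * 0.225^2 * 46 = 7.3160 cm^3

7.3160 cm^3


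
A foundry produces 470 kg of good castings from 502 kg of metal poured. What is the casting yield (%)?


Formula: Casting Yield = (W_good / W_total) * 100
Yield = (470 kg / 502 kg) * 100 = 93.6255%

93.6255%


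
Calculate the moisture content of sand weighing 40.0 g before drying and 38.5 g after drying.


Formula: MC = (W_wet - W_dry) / W_wet * 100
Water mass = 40.0 - 38.5 = 1.5 g
MC = 1.5 / 40.0 * 100 = 3.7500%

3.7500%


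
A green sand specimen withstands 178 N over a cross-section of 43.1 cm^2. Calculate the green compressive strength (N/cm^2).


Formula: Compressive Strength = Force / Area
Strength = 178 N / 43.1 cm^2 = 4.1299 N/cm^2

Answer: 4.1299 N/cm^2


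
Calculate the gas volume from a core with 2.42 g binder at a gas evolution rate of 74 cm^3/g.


Formula: V_gas = W_binder * gas_evolution_rate
V = 2.42 g * 74 cm^3/g = 179.0800 cm^3

Answer: 179.0800 cm^3


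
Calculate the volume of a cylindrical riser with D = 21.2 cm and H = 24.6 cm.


Formula: V = pi * (D/2)^2 * H  (cylinder volume)
Radius = D/2 = 21.2/2 = 10.6 cm
V = pi * 10.6^2 * 24.6 = 8683.5380 cm^3

8683.5380 cm^3


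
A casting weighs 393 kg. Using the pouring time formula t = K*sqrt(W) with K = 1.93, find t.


Formula: t = K * sqrt(W)
sqrt(W) = sqrt(393) = 19.82423
t = 1.93 * 19.82423 = 38.2608 s

Final answer: 38.2608 s


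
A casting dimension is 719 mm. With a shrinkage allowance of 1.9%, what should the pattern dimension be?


Formula: L_pattern = L_casting * (1 + shrinkage_rate/100)
Shrinkage factor = 1 + 1.9/100 = 1.019
L_pattern = 719 mm * 1.019 = 732.6610 mm

732.6610 mm


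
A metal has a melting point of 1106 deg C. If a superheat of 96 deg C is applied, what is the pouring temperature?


Formula: T_pour = T_melt + Superheat
T_pour = 1106 + 96 = 1202 deg C


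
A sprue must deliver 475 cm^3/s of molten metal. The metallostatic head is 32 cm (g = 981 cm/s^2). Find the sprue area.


Formula: v = sqrt(2*g*h), A = Q/v
Velocity: v = sqrt(2 * 981 * 32) = sqrt(62784) = 250.5674 cm/s
Sprue area: A = Q / v = 475 / 250.5674 = 1.8957 cm^2

Final answer: 1.8957 cm^2


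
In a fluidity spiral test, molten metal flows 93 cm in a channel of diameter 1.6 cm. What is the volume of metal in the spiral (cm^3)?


Formula: V = pi * (d/2)^2 * L  (cylinder volume)
Radius = 1.6/2 = 0.8 cm
V = pi * 0.8^2 * 93 = 186.9876 cm^3

Final answer: 186.9876 cm^3


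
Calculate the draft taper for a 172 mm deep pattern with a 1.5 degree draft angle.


Formula: taper = depth * tan(draft_angle)
tan(1.5 deg) = 0.0261859
taper = 172 mm * 0.0261859 = 4.5040 mm

Final answer: 4.5040 mm


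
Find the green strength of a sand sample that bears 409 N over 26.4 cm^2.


Formula: Compressive Strength = Force / Area
Strength = 409 N / 26.4 cm^2 = 15.4924 N/cm^2

Answer: 15.4924 N/cm^2


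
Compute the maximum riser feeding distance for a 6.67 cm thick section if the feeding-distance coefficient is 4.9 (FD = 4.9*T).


Formula: FD = 4.9 * T  (riser feeding-distance rule)
FD = 4.9 * 6.67 cm = 32.6830 cm


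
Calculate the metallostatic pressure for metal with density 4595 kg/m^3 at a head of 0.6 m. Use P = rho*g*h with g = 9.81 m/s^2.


Formula: P = rho * g * h
rho * g = 4595 * 9.81 = 45076.95 N/m^3
P = 45076.95 * 0.6 = 27046.1700 Pa

Final answer: 27046.1700 Pa


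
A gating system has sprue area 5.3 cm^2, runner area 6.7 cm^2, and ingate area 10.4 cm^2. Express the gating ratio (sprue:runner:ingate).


Sprue:Runner:Ingate = 1 : 6.7/5.3 : 10.4/5.3 = 1:1.26:1.96

Final answer: 1:1.26:1.96


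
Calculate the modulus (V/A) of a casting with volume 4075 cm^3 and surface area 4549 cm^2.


Formula: Casting Modulus M = V / A
M = 4075 cm^3 / 4549 cm^2 = 0.8958 cm

0.8958 cm


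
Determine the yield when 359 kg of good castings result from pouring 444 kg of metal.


Formula: Casting Yield = (W_good / W_total) * 100
Yield = (359 kg / 444 kg) * 100 = 80.8559%

Answer: 80.8559%


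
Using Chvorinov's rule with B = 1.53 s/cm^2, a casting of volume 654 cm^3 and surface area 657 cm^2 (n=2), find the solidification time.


Formula: t_s = B * (V/A)^n  (Chvorinov's rule, n=2)
Modulus M = V/A = 654/657 = 0.995434 cm
M^2 = 0.995434^2 = 0.990889 cm^2
t_s = 1.53 * 0.990889 = 1.5161 s


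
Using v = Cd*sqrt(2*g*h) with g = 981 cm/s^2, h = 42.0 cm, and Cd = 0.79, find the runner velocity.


Formula: v = Cd * sqrt(2 * g * h)  (Torricelli with discharge coefficient)
2*g*h = 2 * 981 * 42.0 = 82404.0 cm^2/s^2
sqrt(82404.0) = 287.06097 cm/s
v = 0.79 * 287.06097 = 226.7782 cm/s


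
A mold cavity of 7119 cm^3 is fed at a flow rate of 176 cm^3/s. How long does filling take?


Formula: t_fill = V_mold / Q_flow
t = 7119 cm^3 / 176 cm^3/s = 40.4489 s

40.4489 s


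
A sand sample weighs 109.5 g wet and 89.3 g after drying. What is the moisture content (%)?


Formula: MC = (W_wet - W_dry) / W_wet * 100
Water mass = 109.5 - 89.3 = 20.2 g
MC = 20.2 / 109.5 * 100 = 18.4475%

Answer: 18.4475%


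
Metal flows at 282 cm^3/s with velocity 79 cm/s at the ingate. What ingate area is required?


Formula: A_ingate = Q / v  (continuity equation)
A = 282 cm^3/s / 79 cm/s = 3.5696 cm^2


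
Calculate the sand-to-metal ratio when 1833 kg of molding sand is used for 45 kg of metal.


Formula: Sand-to-Metal Ratio = W_sand / W_metal
Ratio = 1833 kg / 45 kg = 40.7333

40.7333


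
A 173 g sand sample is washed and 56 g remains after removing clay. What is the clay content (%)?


Formula: Clay% = (W_total - W_washed) / W_total * 100
Clay mass = 173 - 56 = 117 g
Clay% = 117 / 173 * 100 = 67.6301%


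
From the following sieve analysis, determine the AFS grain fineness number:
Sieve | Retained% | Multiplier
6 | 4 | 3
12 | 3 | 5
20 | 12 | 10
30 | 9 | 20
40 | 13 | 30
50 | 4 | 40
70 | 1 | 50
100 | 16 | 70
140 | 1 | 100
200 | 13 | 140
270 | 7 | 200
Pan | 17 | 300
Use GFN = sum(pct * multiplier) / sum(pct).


Formula: GFN = sum(pct * multiplier) / sum(pct)
sum(pct * multiplier) = 10467
sum(pct) = 100
GFN = 10467 / 100 = 104.67

104.67


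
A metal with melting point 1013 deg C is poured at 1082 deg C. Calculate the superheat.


Formula: Superheat = T_pour - T_melt
Superheat = 1082 - 1013 = 69 deg C


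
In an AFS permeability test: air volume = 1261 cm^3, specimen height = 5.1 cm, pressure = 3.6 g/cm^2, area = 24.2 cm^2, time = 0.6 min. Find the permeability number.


Formula: Permeability Number P = (V * H) / (p * A * t)
Numerator: V * H = 1261 * 5.1 = 6431.1
Denominator: p * A * t = 3.6 * 24.2 * 0.6 = 52.272
P = 6431.1 / 52.272 = 123.0315

123.0315


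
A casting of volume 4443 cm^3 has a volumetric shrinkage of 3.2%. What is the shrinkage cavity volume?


Formula: V_shrink = V_casting * shrinkage_pct / 100
V_shrink = 4443 cm^3 * 3.2 / 100 = 142.1760 cm^3


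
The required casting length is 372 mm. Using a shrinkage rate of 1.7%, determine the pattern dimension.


Formula: L_pattern = L_casting * (1 + shrinkage_rate/100)
Shrinkage factor = 1 + 1.7/100 = 1.017
L_pattern = 372 mm * 1.017 = 378.3240 mm


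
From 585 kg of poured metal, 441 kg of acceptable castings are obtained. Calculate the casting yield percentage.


Formula: Casting Yield = (W_good / W_total) * 100
Yield = (441 kg / 585 kg) * 100 = 75.3846%


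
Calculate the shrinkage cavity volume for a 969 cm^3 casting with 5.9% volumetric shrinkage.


Formula: V_shrink = V_casting * shrinkage_pct / 100
V_shrink = 969 cm^3 * 5.9 / 100 = 57.1710 cm^3

Final answer: 57.1710 cm^3


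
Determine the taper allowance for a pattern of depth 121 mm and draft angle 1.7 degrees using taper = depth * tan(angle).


Formula: taper = depth * tan(draft_angle)
tan(1.7 deg) = 0.0296793
taper = 121 mm * 0.0296793 = 3.5912 mm

Final answer: 3.5912 mm


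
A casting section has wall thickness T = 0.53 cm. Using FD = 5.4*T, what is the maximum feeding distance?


Formula: FD = 5.4 * T  (riser feeding-distance rule)
FD = 5.4 * 0.53 cm = 2.8620 cm

Answer: 2.8620 cm


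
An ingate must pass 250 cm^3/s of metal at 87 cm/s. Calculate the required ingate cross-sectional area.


Formula: A_ingate = Q / v  (continuity equation)
A = 250 cm^3/s / 87 cm/s = 2.8736 cm^2


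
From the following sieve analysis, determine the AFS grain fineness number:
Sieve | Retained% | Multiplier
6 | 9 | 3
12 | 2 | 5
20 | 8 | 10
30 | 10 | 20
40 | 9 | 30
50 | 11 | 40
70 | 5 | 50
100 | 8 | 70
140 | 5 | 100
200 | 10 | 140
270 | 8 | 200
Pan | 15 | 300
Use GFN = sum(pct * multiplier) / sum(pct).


Formula: GFN = sum(pct * multiplier) / sum(pct)
sum(pct * multiplier) = 9837
sum(pct) = 100
GFN = 9837 / 100 = 98.37

Final answer: 98.37


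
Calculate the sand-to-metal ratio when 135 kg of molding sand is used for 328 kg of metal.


Formula: Sand-to-Metal Ratio = W_sand / W_metal
Ratio = 135 kg / 328 kg = 0.4116

0.4116


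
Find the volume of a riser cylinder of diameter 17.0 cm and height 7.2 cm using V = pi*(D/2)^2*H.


Formula: V = pi * (D/2)^2 * H  (cylinder volume)
Radius = D/2 = 17.0/2 = 8.5 cm
V = pi * 8.5^2 * 7.2 = 1634.2565 cm^3

Final answer: 1634.2565 cm^3


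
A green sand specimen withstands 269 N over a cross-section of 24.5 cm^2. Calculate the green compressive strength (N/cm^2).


Formula: Compressive Strength = Force / Area
Strength = 269 N / 24.5 cm^2 = 10.9796 N/cm^2

10.9796 N/cm^2


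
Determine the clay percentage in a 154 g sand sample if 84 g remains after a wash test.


Formula: Clay% = (W_total - W_washed) / W_total * 100
Clay mass = 154 - 84 = 70 g
Clay% = 70 / 154 * 100 = 45.4545%

45.4545%


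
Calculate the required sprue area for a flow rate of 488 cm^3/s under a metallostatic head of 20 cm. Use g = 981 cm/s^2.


Formula: v = sqrt(2*g*h), A = Q/v
Velocity: v = sqrt(2 * 981 * 20) = sqrt(39240) = 198.0909 cm/s
Sprue area: A = Q / v = 488 / 198.0909 = 2.4635 cm^2

Answer: 2.4635 cm^2


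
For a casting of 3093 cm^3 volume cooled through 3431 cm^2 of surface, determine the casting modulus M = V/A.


Formula: Casting Modulus M = V / A
M = 3093 cm^3 / 3431 cm^2 = 0.9015 cm


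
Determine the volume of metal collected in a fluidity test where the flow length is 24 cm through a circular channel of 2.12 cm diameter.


Formula: V = pi * (d/2)^2 * L  (cylinder volume)
Radius = 2.12/2 = 1.06 cm
V = pi * 1.06^2 * 24 = 84.7174 cm^3

Final answer: 84.7174 cm^3


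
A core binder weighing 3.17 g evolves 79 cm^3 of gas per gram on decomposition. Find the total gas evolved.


Formula: V_gas = W_binder * gas_evolution_rate
V = 3.17 g * 79 cm^3/g = 250.4300 cm^3


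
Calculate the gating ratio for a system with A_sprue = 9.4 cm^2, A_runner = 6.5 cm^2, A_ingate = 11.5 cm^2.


Sprue:Runner:Ingate = 1 : 6.5/9.4 : 11.5/9.4 = 1:0.69:1.22

Answer: 1:0.69:1.22


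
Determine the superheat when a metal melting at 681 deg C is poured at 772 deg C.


Formula: Superheat = T_pour - T_melt
Superheat = 772 - 681 = 91 deg C

91 deg C


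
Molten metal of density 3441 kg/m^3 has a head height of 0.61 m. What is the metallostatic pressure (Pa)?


Formula: P = rho * g * h
rho * g = 3441 * 9.81 = 33756.21 N/m^3
P = 33756.21 * 0.61 = 20591.2881 Pa

Answer: 20591.2881 Pa


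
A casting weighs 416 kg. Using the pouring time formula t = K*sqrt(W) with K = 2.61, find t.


Formula: t = K * sqrt(W)
sqrt(W) = sqrt(416) = 20.39608
t = 2.61 * 20.39608 = 53.2338 s


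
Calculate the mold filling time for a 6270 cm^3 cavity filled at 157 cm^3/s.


Formula: t_fill = V_mold / Q_flow
t = 6270 cm^3 / 157 cm^3/s = 39.9363 s

39.9363 s
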